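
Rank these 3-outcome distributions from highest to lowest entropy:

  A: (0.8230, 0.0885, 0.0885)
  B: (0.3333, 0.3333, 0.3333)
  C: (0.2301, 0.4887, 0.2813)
B > C > A

Key insight: Entropy is maximized by uniform distributions and minimized by concentrated distributions.

- Uniform distributions have maximum entropy log₂(3) = 1.5850 bits
- The more "peaked" or concentrated a distribution, the lower its entropy

Entropies:
  H(A) = 0.8505 bits
  H(B) = 1.5850 bits
  H(C) = 1.5073 bits

Ranking: B > C > A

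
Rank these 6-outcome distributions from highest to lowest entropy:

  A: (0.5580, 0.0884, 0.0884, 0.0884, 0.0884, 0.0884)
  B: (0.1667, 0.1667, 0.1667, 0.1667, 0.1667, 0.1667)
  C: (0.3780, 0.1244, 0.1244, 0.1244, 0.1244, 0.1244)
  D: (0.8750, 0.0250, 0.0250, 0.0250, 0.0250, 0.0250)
B > C > A > D

Key insight: Entropy is maximized by uniform distributions and minimized by concentrated distributions.

Entropies:
  H(A) = 2.0166 bits
  H(B) = 2.5850 bits
  H(C) = 2.4009 bits
  H(D) = 0.8338 bits

Ranking: B > C > A > D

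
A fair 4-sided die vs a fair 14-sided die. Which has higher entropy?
14-sided die

Both are uniform distributions; for uniform over n outcomes, H = log₂(n). H(4-sided) = log₂(4) = 2.000 bits and H(14-sided) = log₂(14) = 3.807 bits. More outcomes in a uniform distribution means higher entropy.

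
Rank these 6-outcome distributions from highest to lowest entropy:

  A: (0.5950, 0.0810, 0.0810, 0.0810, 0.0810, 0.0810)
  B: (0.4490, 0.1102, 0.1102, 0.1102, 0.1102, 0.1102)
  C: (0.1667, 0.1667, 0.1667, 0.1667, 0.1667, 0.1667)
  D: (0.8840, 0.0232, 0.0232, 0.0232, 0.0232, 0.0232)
C > B > A > D

Key insight: Entropy is maximized by uniform distributions and minimized by concentrated distributions.

Entropies:
  H(A) = 1.9142 bits
  H(B) = 2.2719 bits
  H(C) = 2.5850 bits
  H(D) = 0.7871 bits

Ranking: C > B > A > D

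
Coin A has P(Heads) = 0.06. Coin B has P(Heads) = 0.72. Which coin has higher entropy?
B

For binary distributions, entropy is maximized at p=0.5 and decreases as p moves toward 0 or 1.

H(A) = H(0.06) = 0.3274 bits
H(B) = H(0.72) = 0.8555 bits

Distribution B (p=0.72) is closer to uniform (p=0.5), so it has higher entropy.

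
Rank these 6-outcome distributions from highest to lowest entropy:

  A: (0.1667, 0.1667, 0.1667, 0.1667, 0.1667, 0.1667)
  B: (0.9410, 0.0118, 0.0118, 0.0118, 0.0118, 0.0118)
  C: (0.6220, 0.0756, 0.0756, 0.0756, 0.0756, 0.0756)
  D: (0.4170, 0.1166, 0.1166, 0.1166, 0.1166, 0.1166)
A > D > C > B

Key insight: Entropy is maximized by uniform distributions and minimized by concentrated distributions.

Entropies:
  H(A) = 2.5850 bits
  H(B) = 0.4605 bits
  H(C) = 1.8343 bits
  H(D) = 2.3337 bits

Ranking: A > D > C > B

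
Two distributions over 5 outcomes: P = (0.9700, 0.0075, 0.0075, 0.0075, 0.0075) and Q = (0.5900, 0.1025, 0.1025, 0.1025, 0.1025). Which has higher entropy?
Q

P is highly concentrated on one outcome (97%), making it nearly deterministic. Q spreads its mass more evenly (max 59%). The more spread-out distribution has higher entropy: H(P) ≈ 0.254 bits, H(Q) ≈ 1.797 bits.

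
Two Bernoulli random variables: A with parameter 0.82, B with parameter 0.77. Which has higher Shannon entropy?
B

For binary distributions, entropy is maximized at p=0.5 and decreases as p moves toward 0 or 1.

H(A) = H(0.82) = 0.6801 bits
H(B) = H(0.77) = 0.7780 bits

Distribution B (p=0.77) is closer to uniform (p=0.5), so it has higher entropy.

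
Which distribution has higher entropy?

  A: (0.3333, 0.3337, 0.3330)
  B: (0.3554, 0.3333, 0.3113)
A

Both distributions are close to uniform, making this a harder comparison.

H(A) = 1.5850 bits
H(B) = 1.5829 bits

The distribution closer to uniform has higher entropy.
Answer: A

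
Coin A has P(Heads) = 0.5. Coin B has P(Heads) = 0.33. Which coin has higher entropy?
A

For binary distributions, entropy is maximized at p=0.5 and decreases as p moves toward 0 or 1.

H(A) = H(0.5) = 1.0000 bits
H(B) = H(0.33) = 0.9149 bits

Distribution A (p=0.5) is closer to uniform (p=0.5), so it has higher entropy.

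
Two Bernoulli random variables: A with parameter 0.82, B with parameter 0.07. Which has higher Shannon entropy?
A

For binary distributions, entropy is maximized at p=0.5 and decreases as p moves toward 0 or 1.

H(A) = H(0.82) = 0.6801 bits
H(B) = H(0.07) = 0.3659 bits

Distribution A (p=0.82) is closer to uniform (p=0.5), so it has higher entropy.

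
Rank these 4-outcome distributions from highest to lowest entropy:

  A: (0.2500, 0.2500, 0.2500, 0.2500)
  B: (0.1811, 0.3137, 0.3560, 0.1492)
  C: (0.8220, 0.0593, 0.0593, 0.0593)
A > B > C

Key insight: Entropy is maximized by uniform distributions and minimized by concentrated distributions.

- Uniform distributions have maximum entropy log₂(4) = 2.0000 bits
- The more "peaked" or concentrated a distribution, the lower its entropy

Entropies:
  H(A) = 2.0000 bits
  H(B) = 1.9111 bits
  H(C) = 0.9578 bits

Ranking: A > B > C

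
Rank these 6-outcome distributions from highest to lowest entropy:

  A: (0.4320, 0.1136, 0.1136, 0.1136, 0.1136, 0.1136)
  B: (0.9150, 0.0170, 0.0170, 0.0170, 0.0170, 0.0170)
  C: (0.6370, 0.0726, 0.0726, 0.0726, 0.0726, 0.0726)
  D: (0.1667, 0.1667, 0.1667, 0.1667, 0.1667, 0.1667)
D > A > C > B

Key insight: Entropy is maximized by uniform distributions and minimized by concentrated distributions.

Entropies:
  H(A) = 2.3055 bits
  H(B) = 0.6169 bits
  H(C) = 1.7880 bits
  H(D) = 2.5850 bits

Ranking: D > A > C > B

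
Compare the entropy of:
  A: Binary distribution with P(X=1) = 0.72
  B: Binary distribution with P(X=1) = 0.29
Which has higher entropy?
B

For binary distributions, entropy is maximized at p=0.5 and decreases as p moves toward 0 or 1.

H(A) = H(0.72) = 0.8555 bits
H(B) = H(0.29) = 0.8687 bits

Distribution B (p=0.29) is closer to uniform (p=0.5), so it has higher entropy.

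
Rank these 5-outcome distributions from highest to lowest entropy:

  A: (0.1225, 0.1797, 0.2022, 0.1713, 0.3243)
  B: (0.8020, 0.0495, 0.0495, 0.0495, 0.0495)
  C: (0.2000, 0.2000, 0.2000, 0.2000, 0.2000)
C > A > B

Key insight: Entropy is maximized by uniform distributions and minimized by concentrated distributions.

- Uniform distributions have maximum entropy log₂(5) = 2.3219 bits
- The more "peaked" or concentrated a distribution, the lower its entropy

Entropies:
  H(A) = 2.2452 bits
  H(B) = 1.1139 bits
  H(C) = 2.3219 bits

Ranking: C > A > B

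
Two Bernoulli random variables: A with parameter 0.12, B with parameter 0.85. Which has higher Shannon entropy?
B

For binary distributions, entropy is maximized at p=0.5 and decreases as p moves toward 0 or 1.

H(A) = H(0.12) = 0.5294 bits
H(B) = H(0.85) = 0.6098 bits

Distribution B (p=0.85) is closer to uniform (p=0.5), so it has higher entropy.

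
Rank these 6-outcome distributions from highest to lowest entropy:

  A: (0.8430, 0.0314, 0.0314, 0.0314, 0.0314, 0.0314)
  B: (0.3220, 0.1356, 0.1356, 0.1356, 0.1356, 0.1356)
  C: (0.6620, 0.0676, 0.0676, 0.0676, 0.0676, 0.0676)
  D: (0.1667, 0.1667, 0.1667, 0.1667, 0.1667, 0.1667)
D > B > C > A

Key insight: Entropy is maximized by uniform distributions and minimized by concentrated distributions.

Entropies:
  H(A) = 0.9916 bits
  H(B) = 2.4808 bits
  H(C) = 1.7077 bits
  H(D) = 2.5850 bits

Ranking: D > B > C > A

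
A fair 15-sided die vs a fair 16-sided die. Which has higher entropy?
16-sided die

Both are uniform distributions; for uniform over n outcomes, H = log₂(n). H(15-sided) = log₂(15) = 3.907 bits and H(16-sided) = log₂(16) = 4.000 bits. More outcomes in a uniform distribution means higher entropy.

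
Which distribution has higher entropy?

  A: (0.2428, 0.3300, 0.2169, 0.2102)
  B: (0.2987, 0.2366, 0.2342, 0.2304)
B

Both distributions are close to uniform, making this a harder comparison.

H(A) = 1.9749 bits
H(B) = 1.9912 bits

The distribution closer to uniform has higher entropy.
Answer: B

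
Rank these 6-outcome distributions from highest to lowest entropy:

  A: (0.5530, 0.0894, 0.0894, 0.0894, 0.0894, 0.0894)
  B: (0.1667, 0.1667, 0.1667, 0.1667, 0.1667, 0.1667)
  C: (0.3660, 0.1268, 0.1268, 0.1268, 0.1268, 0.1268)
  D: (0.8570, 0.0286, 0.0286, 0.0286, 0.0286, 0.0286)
B > C > A > D

Key insight: Entropy is maximized by uniform distributions and minimized by concentrated distributions.

Entropies:
  H(A) = 2.0298 bits
  H(B) = 2.5850 bits
  H(C) = 2.4197 bits
  H(D) = 0.9241 bits

Ranking: B > C > A > D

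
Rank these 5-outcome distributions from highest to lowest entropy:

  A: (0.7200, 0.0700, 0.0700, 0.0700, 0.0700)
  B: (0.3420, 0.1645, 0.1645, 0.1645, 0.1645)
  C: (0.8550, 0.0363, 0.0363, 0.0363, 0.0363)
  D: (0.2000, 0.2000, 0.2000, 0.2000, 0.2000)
D > B > A > C

Key insight: Entropy is maximized by uniform distributions and minimized by concentrated distributions.

Entropies:
  H(A) = 1.4155 bits
  H(B) = 2.2427 bits
  H(C) = 0.8872 bits
  H(D) = 2.3219 bits

Ranking: D > B > A > C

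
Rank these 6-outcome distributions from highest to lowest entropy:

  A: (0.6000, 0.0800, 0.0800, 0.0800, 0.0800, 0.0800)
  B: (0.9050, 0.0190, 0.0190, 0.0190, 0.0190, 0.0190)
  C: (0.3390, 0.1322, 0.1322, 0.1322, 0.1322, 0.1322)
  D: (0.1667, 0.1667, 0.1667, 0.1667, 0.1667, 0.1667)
D > C > A > B

Key insight: Entropy is maximized by uniform distributions and minimized by concentrated distributions.

Entropies:
  H(A) = 1.8997 bits
  H(B) = 0.6735 bits
  H(C) = 2.4587 bits
  H(D) = 2.5850 bits

Ranking: D > C > A > B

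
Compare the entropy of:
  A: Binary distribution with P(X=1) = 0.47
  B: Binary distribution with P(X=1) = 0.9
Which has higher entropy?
A

For binary distributions, entropy is maximized at p=0.5 and decreases as p moves toward 0 or 1.

H(A) = H(0.47) = 0.9974 bits
H(B) = H(0.9) = 0.4690 bits

Distribution A (p=0.47) is closer to uniform (p=0.5), so it has higher entropy.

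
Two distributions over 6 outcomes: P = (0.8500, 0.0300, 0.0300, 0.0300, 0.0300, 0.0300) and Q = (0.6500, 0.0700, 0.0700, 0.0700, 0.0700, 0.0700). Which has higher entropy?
Q

P is highly concentrated on one outcome (85%), making it nearly deterministic. Q spreads its mass more evenly (max 65%). The more spread-out distribution has higher entropy: H(P) ≈ 0.958 bits, H(Q) ≈ 1.747 bits.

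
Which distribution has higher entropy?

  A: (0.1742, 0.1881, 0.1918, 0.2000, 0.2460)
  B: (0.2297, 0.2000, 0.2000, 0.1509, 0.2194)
A

Both distributions are close to uniform, making this a harder comparison.

H(A) = 2.3115 bits
H(B) = 2.3081 bits

The distribution closer to uniform has higher entropy.
Answer: A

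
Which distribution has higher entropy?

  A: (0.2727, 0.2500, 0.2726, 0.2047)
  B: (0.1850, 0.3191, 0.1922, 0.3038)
A

Both distributions are close to uniform, making this a harder comparison.

H(A) = 1.9908 bits
H(B) = 1.9556 bits

The distribution closer to uniform has higher entropy.
Answer: A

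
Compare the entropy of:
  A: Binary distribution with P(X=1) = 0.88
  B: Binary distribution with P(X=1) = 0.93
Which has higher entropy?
A

For binary distributions, entropy is maximized at p=0.5 and decreases as p moves toward 0 or 1.

H(A) = H(0.88) = 0.5294 bits
H(B) = H(0.93) = 0.3659 bits

Distribution A (p=0.88) is closer to uniform (p=0.5), so it has higher entropy.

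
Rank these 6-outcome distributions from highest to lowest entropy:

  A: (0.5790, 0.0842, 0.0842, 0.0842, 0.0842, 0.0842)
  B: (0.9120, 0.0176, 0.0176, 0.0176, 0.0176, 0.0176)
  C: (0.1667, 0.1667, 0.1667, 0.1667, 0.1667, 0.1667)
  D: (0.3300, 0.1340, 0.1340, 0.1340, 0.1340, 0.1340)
C > D > A > B

Key insight: Entropy is maximized by uniform distributions and minimized by concentrated distributions.

Entropies:
  H(A) = 1.9594 bits
  H(B) = 0.6341 bits
  H(C) = 2.5850 bits
  H(D) = 2.4706 bits

Ranking: C > D > A > B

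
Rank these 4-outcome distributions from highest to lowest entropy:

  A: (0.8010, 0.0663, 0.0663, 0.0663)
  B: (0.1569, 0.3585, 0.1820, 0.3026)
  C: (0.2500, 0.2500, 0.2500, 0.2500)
C > B > A

Key insight: Entropy is maximized by uniform distributions and minimized by concentrated distributions.

- Uniform distributions have maximum entropy log₂(4) = 2.0000 bits
- The more "peaked" or concentrated a distribution, the lower its entropy

Entropies:
  H(A) = 1.0353 bits
  H(B) = 1.9190 bits
  H(C) = 2.0000 bits

Ranking: C > B > A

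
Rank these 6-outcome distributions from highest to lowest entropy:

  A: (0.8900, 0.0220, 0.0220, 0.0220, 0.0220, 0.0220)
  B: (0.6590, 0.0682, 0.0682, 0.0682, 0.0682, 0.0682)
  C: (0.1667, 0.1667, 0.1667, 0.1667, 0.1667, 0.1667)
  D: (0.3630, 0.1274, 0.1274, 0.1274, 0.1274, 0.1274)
C > D > B > A

Key insight: Entropy is maximized by uniform distributions and minimized by concentrated distributions.

Entropies:
  H(A) = 0.7553 bits
  H(B) = 1.7175 bits
  H(C) = 2.5850 bits
  H(D) = 2.4242 bits

Ranking: C > D > B > A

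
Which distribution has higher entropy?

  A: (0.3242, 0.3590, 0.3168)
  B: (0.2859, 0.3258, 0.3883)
A

Both distributions are close to uniform, making this a harder comparison.

H(A) = 1.5828 bits
H(B) = 1.5735 bits

The distribution closer to uniform has higher entropy.
Answer: A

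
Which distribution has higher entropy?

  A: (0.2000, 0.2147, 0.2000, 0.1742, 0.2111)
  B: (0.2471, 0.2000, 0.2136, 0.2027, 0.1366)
A

Both distributions are close to uniform, making this a harder comparison.

H(A) = 2.3182 bits
H(B) = 2.2975 bits

The distribution closer to uniform has higher entropy.
Answer: A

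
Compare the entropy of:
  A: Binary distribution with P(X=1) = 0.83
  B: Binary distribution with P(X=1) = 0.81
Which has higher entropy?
B

For binary distributions, entropy is maximized at p=0.5 and decreases as p moves toward 0 or 1.

H(A) = H(0.83) = 0.6577 bits
H(B) = H(0.81) = 0.7015 bits

Distribution B (p=0.81) is closer to uniform (p=0.5), so it has higher entropy.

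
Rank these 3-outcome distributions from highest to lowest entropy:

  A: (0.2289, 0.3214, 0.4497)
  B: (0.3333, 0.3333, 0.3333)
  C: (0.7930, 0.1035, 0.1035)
B > A > C

Key insight: Entropy is maximized by uniform distributions and minimized by concentrated distributions.

- Uniform distributions have maximum entropy log₂(3) = 1.5850 bits
- The more "peaked" or concentrated a distribution, the lower its entropy

Entropies:
  H(A) = 1.5317 bits
  H(B) = 1.5850 bits
  H(C) = 0.9427 bits

Ranking: B > A > C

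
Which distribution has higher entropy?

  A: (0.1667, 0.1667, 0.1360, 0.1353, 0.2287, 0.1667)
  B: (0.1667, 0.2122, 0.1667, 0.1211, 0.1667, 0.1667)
B

Both distributions are close to uniform, making this a harder comparison.

H(A) = 2.5612 bits
H(B) = 2.5667 bits

The distribution closer to uniform has higher entropy.
Answer: B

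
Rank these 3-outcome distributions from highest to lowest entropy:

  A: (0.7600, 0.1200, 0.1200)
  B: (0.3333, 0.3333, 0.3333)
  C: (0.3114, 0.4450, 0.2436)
B > C > A

Key insight: Entropy is maximized by uniform distributions and minimized by concentrated distributions.

- Uniform distributions have maximum entropy log₂(3) = 1.5850 bits
- The more "peaked" or concentrated a distribution, the lower its entropy

Entropies:
  H(A) = 1.0350 bits
  H(B) = 1.5850 bits
  H(C) = 1.5403 bits

Ranking: B > C > A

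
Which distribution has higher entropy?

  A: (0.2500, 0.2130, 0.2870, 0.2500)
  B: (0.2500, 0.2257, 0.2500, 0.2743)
B

Both distributions are close to uniform, making this a harder comparison.

H(A) = 1.9921 bits
H(B) = 1.9966 bits

The distribution closer to uniform has higher entropy.
Answer: B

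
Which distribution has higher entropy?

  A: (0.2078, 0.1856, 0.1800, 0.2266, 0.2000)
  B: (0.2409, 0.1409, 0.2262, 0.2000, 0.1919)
A

Both distributions are close to uniform, making this a harder comparison.

H(A) = 2.3170 bits
H(B) = 2.2996 bits

The distribution closer to uniform has higher entropy.
Answer: A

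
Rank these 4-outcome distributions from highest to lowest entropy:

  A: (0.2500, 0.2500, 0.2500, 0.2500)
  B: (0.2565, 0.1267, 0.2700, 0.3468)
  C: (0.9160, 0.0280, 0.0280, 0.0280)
A > B > C

Key insight: Entropy is maximized by uniform distributions and minimized by concentrated distributions.

- Uniform distributions have maximum entropy log₂(4) = 2.0000 bits
- The more "peaked" or concentrated a distribution, the lower its entropy

Entropies:
  H(A) = 2.0000 bits
  H(B) = 1.9210 bits
  H(C) = 0.5493 bits

Ranking: A > B > C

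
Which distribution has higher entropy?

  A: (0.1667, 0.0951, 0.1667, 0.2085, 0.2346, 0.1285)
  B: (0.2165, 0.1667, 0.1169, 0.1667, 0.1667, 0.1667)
B

Both distributions are close to uniform, making this a harder comparison.

H(A) = 2.5272 bits
H(B) = 2.5632 bits

The distribution closer to uniform has higher entropy.
Answer: B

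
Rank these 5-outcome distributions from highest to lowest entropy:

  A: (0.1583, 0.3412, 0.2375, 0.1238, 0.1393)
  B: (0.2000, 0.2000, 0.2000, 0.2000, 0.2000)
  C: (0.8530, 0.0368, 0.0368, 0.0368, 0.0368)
B > A > C

Key insight: Entropy is maximized by uniform distributions and minimized by concentrated distributions.

- Uniform distributions have maximum entropy log₂(5) = 2.3219 bits
- The more "peaked" or concentrated a distribution, the lower its entropy

Entropies:
  H(A) = 2.2120 bits
  H(B) = 2.3219 bits
  H(C) = 0.8963 bits

Ranking: B > A > C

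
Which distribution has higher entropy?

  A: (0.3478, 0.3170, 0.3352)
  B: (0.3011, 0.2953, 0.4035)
A

Both distributions are close to uniform, making this a harder comparison.

H(A) = 1.5839 bits
H(B) = 1.5694 bits

The distribution closer to uniform has higher entropy.
Answer: A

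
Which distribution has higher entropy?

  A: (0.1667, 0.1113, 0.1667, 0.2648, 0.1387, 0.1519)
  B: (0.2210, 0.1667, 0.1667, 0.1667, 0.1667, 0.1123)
B

Both distributions are close to uniform, making this a harder comparison.

H(A) = 2.5301 bits
H(B) = 2.5589 bits

The distribution closer to uniform has higher entropy.
Answer: B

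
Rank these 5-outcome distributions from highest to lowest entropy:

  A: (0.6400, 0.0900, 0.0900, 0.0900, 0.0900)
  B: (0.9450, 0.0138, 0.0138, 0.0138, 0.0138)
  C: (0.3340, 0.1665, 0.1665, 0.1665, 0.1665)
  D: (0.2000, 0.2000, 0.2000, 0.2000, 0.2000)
D > C > A > B

Key insight: Entropy is maximized by uniform distributions and minimized by concentrated distributions.

Entropies:
  H(A) = 1.6627 bits
  H(B) = 0.4173 bits
  H(C) = 2.2510 bits
  H(D) = 2.3219 bits

Ranking: D > C > A > B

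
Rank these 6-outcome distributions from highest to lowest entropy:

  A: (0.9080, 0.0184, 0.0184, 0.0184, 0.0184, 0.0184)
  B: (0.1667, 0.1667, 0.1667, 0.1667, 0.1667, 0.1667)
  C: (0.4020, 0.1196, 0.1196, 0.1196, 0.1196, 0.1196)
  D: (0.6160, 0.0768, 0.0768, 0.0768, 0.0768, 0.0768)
B > C > D > A

Key insight: Entropy is maximized by uniform distributions and minimized by concentrated distributions.

Entropies:
  H(A) = 0.6567 bits
  H(B) = 2.5850 bits
  H(C) = 2.3606 bits
  H(D) = 1.8524 bits

Ranking: B > C > D > A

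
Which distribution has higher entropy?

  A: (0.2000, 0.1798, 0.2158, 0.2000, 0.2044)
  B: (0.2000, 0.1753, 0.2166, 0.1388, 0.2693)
A

Both distributions are close to uniform, making this a harder comparison.

H(A) = 2.3195 bits
H(B) = 2.2879 bits

The distribution closer to uniform has higher entropy.
Answer: A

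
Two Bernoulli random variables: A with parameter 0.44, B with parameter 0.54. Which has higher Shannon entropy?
B

For binary distributions, entropy is maximized at p=0.5 and decreases as p moves toward 0 or 1.

H(A) = H(0.44) = 0.9896 bits
H(B) = H(0.54) = 0.9954 bits

Distribution B (p=0.54) is closer to uniform (p=0.5), so it has higher entropy.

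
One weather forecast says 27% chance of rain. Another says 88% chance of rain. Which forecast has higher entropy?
27% forecast

Treat each forecast as a Bernoulli distribution. Binary entropy is maximized at p=0.5 and falls off symmetrically toward 0 or 1. The 27% forecast is closer to 50%, so it is more uncertain. H(27%) ≈ 0.841 bits, H(88%) ≈ 0.529 bits.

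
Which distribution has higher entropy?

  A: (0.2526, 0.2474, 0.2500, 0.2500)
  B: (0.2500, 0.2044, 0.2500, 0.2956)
A

Both distributions are close to uniform, making this a harder comparison.

H(A) = 2.0000 bits
H(B) = 1.9879 bits

The distribution closer to uniform has higher entropy.
Answer: A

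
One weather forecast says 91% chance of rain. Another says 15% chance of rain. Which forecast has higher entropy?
15% forecast

Treat each forecast as a Bernoulli distribution. Binary entropy is maximized at p=0.5 and falls off symmetrically toward 0 or 1. The 15% forecast is closer to 50%, so it is more uncertain. H(91%) ≈ 0.436 bits, H(15%) ≈ 0.610 bits.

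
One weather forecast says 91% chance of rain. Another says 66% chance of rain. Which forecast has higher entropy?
66% forecast

Treat each forecast as a Bernoulli distribution. Binary entropy is maximized at p=0.5 and falls off symmetrically toward 0 or 1. The 66% forecast is closer to 50%, so it is more uncertain. H(91%) ≈ 0.436 bits, H(66%) ≈ 0.925 bits.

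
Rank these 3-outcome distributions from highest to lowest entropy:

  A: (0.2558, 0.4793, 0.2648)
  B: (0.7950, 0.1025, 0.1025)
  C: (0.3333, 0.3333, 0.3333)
C > A > B

Key insight: Entropy is maximized by uniform distributions and minimized by concentrated distributions.

- Uniform distributions have maximum entropy log₂(3) = 1.5850 bits
- The more "peaked" or concentrated a distribution, the lower its entropy

Entropies:
  H(A) = 1.5193 bits
  H(B) = 0.9368 bits
  H(C) = 1.5850 bits

Ranking: C > A > B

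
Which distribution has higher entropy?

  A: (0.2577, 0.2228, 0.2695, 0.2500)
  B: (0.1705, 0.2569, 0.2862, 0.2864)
A

Both distributions are close to uniform, making this a harder comparison.

H(A) = 1.9966 bits
H(B) = 1.9720 bits

The distribution closer to uniform has higher entropy.
Answer: A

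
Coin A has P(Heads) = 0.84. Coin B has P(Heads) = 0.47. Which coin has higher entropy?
B

For binary distributions, entropy is maximized at p=0.5 and decreases as p moves toward 0 or 1.

H(A) = H(0.84) = 0.6343 bits
H(B) = H(0.47) = 0.9974 bits

Distribution B (p=0.47) is closer to uniform (p=0.5), so it has higher entropy.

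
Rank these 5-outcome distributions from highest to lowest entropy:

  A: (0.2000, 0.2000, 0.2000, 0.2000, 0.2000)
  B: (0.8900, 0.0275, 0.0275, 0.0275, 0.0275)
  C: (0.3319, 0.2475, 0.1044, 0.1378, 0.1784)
A > C > B

Key insight: Entropy is maximized by uniform distributions and minimized by concentrated distributions.

- Uniform distributions have maximum entropy log₂(5) = 2.3219 bits
- The more "peaked" or concentrated a distribution, the lower its entropy

Entropies:
  H(A) = 2.3219 bits
  H(B) = 0.7199 bits
  H(C) = 2.2047 bits

Ranking: A > C > B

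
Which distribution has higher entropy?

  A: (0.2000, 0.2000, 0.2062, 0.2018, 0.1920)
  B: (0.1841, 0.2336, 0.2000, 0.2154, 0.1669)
A

Both distributions are close to uniform, making this a harder comparison.

H(A) = 2.3215 bits
H(B) = 2.3121 bits

The distribution closer to uniform has higher entropy.
Answer: A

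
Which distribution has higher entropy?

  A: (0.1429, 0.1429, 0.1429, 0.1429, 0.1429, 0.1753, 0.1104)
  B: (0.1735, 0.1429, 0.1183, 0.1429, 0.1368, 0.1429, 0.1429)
B

Both distributions are close to uniform, making this a harder comparison.

H(A) = 2.7966 bits
H(B) = 2.7995 bits

The distribution closer to uniform has higher entropy.
Answer: B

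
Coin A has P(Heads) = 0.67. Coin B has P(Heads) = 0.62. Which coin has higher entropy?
B

For binary distributions, entropy is maximized at p=0.5 and decreases as p moves toward 0 or 1.

H(A) = H(0.67) = 0.9149 bits
H(B) = H(0.62) = 0.9580 bits

Distribution B (p=0.62) is closer to uniform (p=0.5), so it has higher entropy.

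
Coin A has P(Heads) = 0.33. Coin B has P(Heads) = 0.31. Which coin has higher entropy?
A

For binary distributions, entropy is maximized at p=0.5 and decreases as p moves toward 0 or 1.

H(A) = H(0.33) = 0.9149 bits
H(B) = H(0.31) = 0.8932 bits

Distribution A (p=0.33) is closer to uniform (p=0.5), so it has higher entropy.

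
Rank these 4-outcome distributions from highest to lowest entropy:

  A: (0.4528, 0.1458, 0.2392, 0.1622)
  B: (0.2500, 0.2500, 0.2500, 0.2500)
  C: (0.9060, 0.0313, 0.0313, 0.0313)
B > A > C

Key insight: Entropy is maximized by uniform distributions and minimized by concentrated distributions.

- Uniform distributions have maximum entropy log₂(4) = 2.0000 bits
- The more "peaked" or concentrated a distribution, the lower its entropy

Entropies:
  H(A) = 1.8420 bits
  H(B) = 2.0000 bits
  H(C) = 0.5987 bits

Ranking: B > A > C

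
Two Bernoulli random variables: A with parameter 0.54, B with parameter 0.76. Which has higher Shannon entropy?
A

For binary distributions, entropy is maximized at p=0.5 and decreases as p moves toward 0 or 1.

H(A) = H(0.54) = 0.9954 bits
H(B) = H(0.76) = 0.7950 bits

Distribution A (p=0.54) is closer to uniform (p=0.5), so it has higher entropy.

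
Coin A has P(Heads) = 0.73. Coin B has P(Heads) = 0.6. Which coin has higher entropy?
B

For binary distributions, entropy is maximized at p=0.5 and decreases as p moves toward 0 or 1.

H(A) = H(0.73) = 0.8415 bits
H(B) = H(0.6) = 0.9710 bits

Distribution B (p=0.6) is closer to uniform (p=0.5), so it has higher entropy.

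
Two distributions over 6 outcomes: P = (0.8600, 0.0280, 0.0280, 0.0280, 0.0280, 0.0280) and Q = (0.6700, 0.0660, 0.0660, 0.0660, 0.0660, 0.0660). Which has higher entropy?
Q

P is highly concentrated on one outcome (86%), making it nearly deterministic. Q spreads its mass more evenly (max 67%). The more spread-out distribution has higher entropy: H(P) ≈ 0.909 bits, H(Q) ≈ 1.681 bits.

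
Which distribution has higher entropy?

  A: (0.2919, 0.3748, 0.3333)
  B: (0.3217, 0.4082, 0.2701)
A

Both distributions are close to uniform, making this a harder comparison.

H(A) = 1.5775 bits
H(B) = 1.5641 bits

The distribution closer to uniform has higher entropy.
Answer: A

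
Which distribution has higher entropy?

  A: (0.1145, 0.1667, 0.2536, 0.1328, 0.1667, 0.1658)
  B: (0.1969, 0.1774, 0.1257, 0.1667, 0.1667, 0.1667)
B

Both distributions are close to uniform, making this a harder comparison.

H(A) = 2.5383 bits
H(B) = 2.5728 bits

The distribution closer to uniform has higher entropy.
Answer: B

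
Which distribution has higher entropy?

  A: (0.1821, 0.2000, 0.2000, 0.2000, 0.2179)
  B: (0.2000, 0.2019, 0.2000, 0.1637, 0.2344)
A

Both distributions are close to uniform, making this a harder comparison.

H(A) = 2.3196 bits
H(B) = 2.3128 bits

The distribution closer to uniform has higher entropy.
Answer: A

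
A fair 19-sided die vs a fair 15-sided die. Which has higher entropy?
19-sided die

Both are uniform distributions; for uniform over n outcomes, H = log₂(n). H(19-sided) = log₂(19) = 4.248 bits and H(15-sided) = log₂(15) = 3.907 bits. More outcomes in a uniform distribution means higher entropy.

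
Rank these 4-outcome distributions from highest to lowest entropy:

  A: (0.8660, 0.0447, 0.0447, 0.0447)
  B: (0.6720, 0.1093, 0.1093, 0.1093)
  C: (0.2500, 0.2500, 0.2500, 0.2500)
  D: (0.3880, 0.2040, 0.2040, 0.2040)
C > D > B > A

Key insight: Entropy is maximized by uniform distributions and minimized by concentrated distributions.

Entropies:
  H(A) = 0.7807 bits
  H(B) = 1.4327 bits
  H(C) = 2.0000 bits
  H(D) = 1.9335 bits

Ranking: C > D > B > A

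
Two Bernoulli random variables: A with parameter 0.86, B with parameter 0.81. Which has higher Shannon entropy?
B

For binary distributions, entropy is maximized at p=0.5 and decreases as p moves toward 0 or 1.

H(A) = H(0.86) = 0.5842 bits
H(B) = H(0.81) = 0.7015 bits

Distribution B (p=0.81) is closer to uniform (p=0.5), so it has higher entropy.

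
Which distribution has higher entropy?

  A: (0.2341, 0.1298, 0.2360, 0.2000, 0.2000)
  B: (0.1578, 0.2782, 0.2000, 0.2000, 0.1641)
A

Both distributions are close to uniform, making this a harder comparison.

H(A) = 2.2932 bits
H(B) = 2.2904 bits

The distribution closer to uniform has higher entropy.
Answer: A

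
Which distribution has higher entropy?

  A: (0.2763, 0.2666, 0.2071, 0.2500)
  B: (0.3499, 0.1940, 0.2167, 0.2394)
A

Both distributions are close to uniform, making this a harder comparison.

H(A) = 1.9917 bits
H(B) = 1.9609 bits

The distribution closer to uniform has higher entropy.
Answer: A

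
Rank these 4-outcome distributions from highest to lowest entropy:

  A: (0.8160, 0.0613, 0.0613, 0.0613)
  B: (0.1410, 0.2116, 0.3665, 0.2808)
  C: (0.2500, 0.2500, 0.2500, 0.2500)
C > B > A

Key insight: Entropy is maximized by uniform distributions and minimized by concentrated distributions.

- Uniform distributions have maximum entropy log₂(4) = 2.0000 bits
- The more "peaked" or concentrated a distribution, the lower its entropy

Entropies:
  H(A) = 0.9804 bits
  H(B) = 1.9179 bits
  H(C) = 2.0000 bits

Ranking: C > B > A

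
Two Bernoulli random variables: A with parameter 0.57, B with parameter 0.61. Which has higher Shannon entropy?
A

For binary distributions, entropy is maximized at p=0.5 and decreases as p moves toward 0 or 1.

H(A) = H(0.57) = 0.9858 bits
H(B) = H(0.61) = 0.9648 bits

Distribution A (p=0.57) is closer to uniform (p=0.5), so it has higher entropy.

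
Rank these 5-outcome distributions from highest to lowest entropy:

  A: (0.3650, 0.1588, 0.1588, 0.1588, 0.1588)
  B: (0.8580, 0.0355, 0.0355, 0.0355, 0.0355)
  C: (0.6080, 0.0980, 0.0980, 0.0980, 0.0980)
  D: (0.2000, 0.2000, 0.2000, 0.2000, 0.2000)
D > A > C > B

Key insight: Entropy is maximized by uniform distributions and minimized by concentrated distributions.

Entropies:
  H(A) = 2.2168 bits
  H(B) = 0.8735 bits
  H(C) = 1.7501 bits
  H(D) = 2.3219 bits

Ranking: D > A > C > B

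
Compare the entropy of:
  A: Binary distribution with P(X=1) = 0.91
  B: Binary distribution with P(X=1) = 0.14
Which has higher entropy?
B

For binary distributions, entropy is maximized at p=0.5 and decreases as p moves toward 0 or 1.

H(A) = H(0.91) = 0.4365 bits
H(B) = H(0.14) = 0.5842 bits

Distribution B (p=0.14) is closer to uniform (p=0.5), so it has higher entropy.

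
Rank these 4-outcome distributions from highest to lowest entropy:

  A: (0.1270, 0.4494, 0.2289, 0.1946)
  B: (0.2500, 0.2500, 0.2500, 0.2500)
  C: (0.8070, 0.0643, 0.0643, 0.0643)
B > A > C

Key insight: Entropy is maximized by uniform distributions and minimized by concentrated distributions.

- Uniform distributions have maximum entropy log₂(4) = 2.0000 bits
- The more "peaked" or concentrated a distribution, the lower its entropy

Entropies:
  H(A) = 1.8431 bits
  H(B) = 2.0000 bits
  H(C) = 1.0136 bits

Ranking: B > A > C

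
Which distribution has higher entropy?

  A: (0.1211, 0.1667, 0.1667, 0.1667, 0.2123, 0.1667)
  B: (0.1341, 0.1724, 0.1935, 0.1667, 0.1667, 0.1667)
B

Both distributions are close to uniform, making this a harder comparison.

H(A) = 2.5667 bits
H(B) = 2.5769 bits

The distribution closer to uniform has higher entropy.
Answer: B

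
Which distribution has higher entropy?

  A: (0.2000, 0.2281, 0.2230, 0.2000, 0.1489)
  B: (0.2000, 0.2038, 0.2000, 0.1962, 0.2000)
B

Both distributions are close to uniform, making this a harder comparison.

H(A) = 2.3070 bits
H(B) = 2.3218 bits

The distribution closer to uniform has higher entropy.
Answer: B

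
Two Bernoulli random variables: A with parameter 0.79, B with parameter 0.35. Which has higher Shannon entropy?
B

For binary distributions, entropy is maximized at p=0.5 and decreases as p moves toward 0 or 1.

H(A) = H(0.79) = 0.7415 bits
H(B) = H(0.35) = 0.9341 bits

Distribution B (p=0.35) is closer to uniform (p=0.5), so it has higher entropy.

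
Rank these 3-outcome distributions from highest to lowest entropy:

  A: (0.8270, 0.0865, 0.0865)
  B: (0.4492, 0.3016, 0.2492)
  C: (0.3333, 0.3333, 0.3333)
C > B > A

Key insight: Entropy is maximized by uniform distributions and minimized by concentrated distributions.

- Uniform distributions have maximum entropy log₂(3) = 1.5850 bits
- The more "peaked" or concentrated a distribution, the lower its entropy

Entropies:
  H(A) = 0.8375 bits
  H(B) = 1.5398 bits
  H(C) = 1.5850 bits

Ranking: C > B > A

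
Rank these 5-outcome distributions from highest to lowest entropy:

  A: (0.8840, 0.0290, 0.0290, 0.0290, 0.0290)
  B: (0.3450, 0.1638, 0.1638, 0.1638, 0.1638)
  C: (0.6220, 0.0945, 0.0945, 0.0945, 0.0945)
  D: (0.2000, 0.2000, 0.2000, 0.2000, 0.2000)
D > B > C > A

Key insight: Entropy is maximized by uniform distributions and minimized by concentrated distributions.

Entropies:
  H(A) = 0.7498 bits
  H(B) = 2.2395 bits
  H(C) = 1.7126 bits
  H(D) = 2.3219 bits

Ranking: D > B > C > A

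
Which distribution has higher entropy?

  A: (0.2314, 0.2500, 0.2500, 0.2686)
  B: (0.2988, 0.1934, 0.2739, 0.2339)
A

Both distributions are close to uniform, making this a harder comparison.

H(A) = 1.9980 bits
H(B) = 1.9811 bits

The distribution closer to uniform has higher entropy.
Answer: A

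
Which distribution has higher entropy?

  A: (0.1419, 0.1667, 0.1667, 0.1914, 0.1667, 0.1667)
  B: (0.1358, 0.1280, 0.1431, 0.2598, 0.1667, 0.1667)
A

Both distributions are close to uniform, making this a harder comparison.

H(A) = 2.5796 bits
H(B) = 2.5390 bits

The distribution closer to uniform has higher entropy.
Answer: A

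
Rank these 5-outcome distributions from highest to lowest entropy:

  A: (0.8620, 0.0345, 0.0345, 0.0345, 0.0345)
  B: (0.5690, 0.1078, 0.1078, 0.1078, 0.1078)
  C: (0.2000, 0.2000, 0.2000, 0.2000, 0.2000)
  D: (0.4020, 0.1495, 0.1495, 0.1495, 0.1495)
C > D > B > A

Key insight: Entropy is maximized by uniform distributions and minimized by concentrated distributions.

Entropies:
  H(A) = 0.8550 bits
  H(B) = 1.8482 bits
  H(C) = 2.3219 bits
  H(D) = 2.1681 bits

Ranking: C > D > B > A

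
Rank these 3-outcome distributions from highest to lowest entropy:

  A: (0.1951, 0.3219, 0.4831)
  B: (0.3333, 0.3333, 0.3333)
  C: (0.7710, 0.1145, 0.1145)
B > A > C

Key insight: Entropy is maximized by uniform distributions and minimized by concentrated distributions.

- Uniform distributions have maximum entropy log₂(3) = 1.5850 bits
- The more "peaked" or concentrated a distribution, the lower its entropy

Entropies:
  H(A) = 1.4934 bits
  H(B) = 1.5850 bits
  H(C) = 1.0053 bits

Ranking: B > A > C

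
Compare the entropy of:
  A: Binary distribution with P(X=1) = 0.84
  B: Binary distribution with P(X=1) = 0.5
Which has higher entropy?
B

For binary distributions, entropy is maximized at p=0.5 and decreases as p moves toward 0 or 1.

H(A) = H(0.84) = 0.6343 bits
H(B) = H(0.5) = 1.0000 bits

Distribution B (p=0.5) is closer to uniform (p=0.5), so it has higher entropy.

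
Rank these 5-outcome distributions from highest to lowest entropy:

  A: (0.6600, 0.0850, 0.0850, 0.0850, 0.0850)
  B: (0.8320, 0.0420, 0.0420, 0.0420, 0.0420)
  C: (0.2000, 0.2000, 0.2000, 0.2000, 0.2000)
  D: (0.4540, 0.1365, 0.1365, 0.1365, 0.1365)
C > D > A > B

Key insight: Entropy is maximized by uniform distributions and minimized by concentrated distributions.

Entropies:
  H(A) = 1.6048 bits
  H(B) = 0.9891 bits
  H(C) = 2.3219 bits
  H(D) = 2.0859 bits

Ranking: C > D > A > B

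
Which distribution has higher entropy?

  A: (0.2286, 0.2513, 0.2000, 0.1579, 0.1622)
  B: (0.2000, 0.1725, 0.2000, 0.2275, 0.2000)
B

Both distributions are close to uniform, making this a harder comparison.

H(A) = 2.2979 bits
H(B) = 2.3165 bits

The distribution closer to uniform has higher entropy.
Answer: B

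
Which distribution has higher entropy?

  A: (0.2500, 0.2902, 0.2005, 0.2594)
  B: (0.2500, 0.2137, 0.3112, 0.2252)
A

Both distributions are close to uniform, making this a harder comparison.

H(A) = 1.9877 bits
H(B) = 1.9842 bits

The distribution closer to uniform has higher entropy.
Answer: A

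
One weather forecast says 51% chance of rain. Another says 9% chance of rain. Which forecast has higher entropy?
51% forecast

Treat each forecast as a Bernoulli distribution. Binary entropy is maximized at p=0.5 and falls off symmetrically toward 0 or 1. The 51% forecast is closer to 50%, so it is more uncertain. H(51%) ≈ 1.000 bits, H(9%) ≈ 0.436 bits.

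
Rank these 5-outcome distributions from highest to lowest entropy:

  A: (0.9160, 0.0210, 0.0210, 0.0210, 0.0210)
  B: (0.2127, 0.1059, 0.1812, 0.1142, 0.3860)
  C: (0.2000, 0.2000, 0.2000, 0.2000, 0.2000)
C > B > A

Key insight: Entropy is maximized by uniform distributions and minimized by concentrated distributions.

- Uniform distributions have maximum entropy log₂(5) = 2.3219 bits
- The more "peaked" or concentrated a distribution, the lower its entropy

Entropies:
  H(A) = 0.5841 bits
  H(B) = 2.1521 bits
  H(C) = 2.3219 bits

Ranking: C > B > A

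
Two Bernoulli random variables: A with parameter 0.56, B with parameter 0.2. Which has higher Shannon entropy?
A

For binary distributions, entropy is maximized at p=0.5 and decreases as p moves toward 0 or 1.

H(A) = H(0.56) = 0.9896 bits
H(B) = H(0.2) = 0.7219 bits

Distribution A (p=0.56) is closer to uniform (p=0.5), so it has higher entropy.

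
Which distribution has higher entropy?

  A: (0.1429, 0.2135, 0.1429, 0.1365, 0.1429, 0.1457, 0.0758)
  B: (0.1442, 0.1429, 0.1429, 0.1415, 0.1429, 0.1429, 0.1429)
B

Both distributions are close to uniform, making this a harder comparison.

H(A) = 2.7579 bits
H(B) = 2.8073 bits

The distribution closer to uniform has higher entropy.
Answer: B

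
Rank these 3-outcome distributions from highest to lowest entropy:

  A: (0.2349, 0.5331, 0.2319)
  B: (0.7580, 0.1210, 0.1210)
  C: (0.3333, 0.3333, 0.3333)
C > A > B

Key insight: Entropy is maximized by uniform distributions and minimized by concentrated distributions.

- Uniform distributions have maximum entropy log₂(3) = 1.5850 bits
- The more "peaked" or concentrated a distribution, the lower its entropy

Entropies:
  H(A) = 1.4637 bits
  H(B) = 1.0404 bits
  H(C) = 1.5850 bits

Ranking: C > A > B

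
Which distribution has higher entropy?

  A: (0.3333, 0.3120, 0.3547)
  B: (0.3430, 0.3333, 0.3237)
B

Both distributions are close to uniform, making this a harder comparison.

H(A) = 1.5830 bits
H(B) = 1.5846 bits

The distribution closer to uniform has higher entropy.
Answer: B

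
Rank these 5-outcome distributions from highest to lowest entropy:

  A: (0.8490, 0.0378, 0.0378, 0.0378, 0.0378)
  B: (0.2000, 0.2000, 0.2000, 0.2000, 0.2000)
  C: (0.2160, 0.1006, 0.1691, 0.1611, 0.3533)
B > C > A

Key insight: Entropy is maximized by uniform distributions and minimized by concentrated distributions.

- Uniform distributions have maximum entropy log₂(5) = 2.3219 bits
- The more "peaked" or concentrated a distribution, the lower its entropy

Entropies:
  H(A) = 0.9143 bits
  H(B) = 2.3219 bits
  H(C) = 2.1989 bits

Ranking: B > C > A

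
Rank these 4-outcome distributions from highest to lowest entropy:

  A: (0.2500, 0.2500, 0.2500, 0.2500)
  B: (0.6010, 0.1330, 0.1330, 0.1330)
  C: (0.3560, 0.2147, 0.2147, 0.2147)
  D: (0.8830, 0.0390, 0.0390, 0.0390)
A > C > B > D

Key insight: Entropy is maximized by uniform distributions and minimized by concentrated distributions.

Entropies:
  H(A) = 2.0000 bits
  H(B) = 1.6028 bits
  H(C) = 1.9600 bits
  H(D) = 0.7061 bits

Ranking: A > C > B > D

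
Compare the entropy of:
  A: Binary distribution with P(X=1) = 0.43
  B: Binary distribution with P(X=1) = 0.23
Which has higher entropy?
A

For binary distributions, entropy is maximized at p=0.5 and decreases as p moves toward 0 or 1.

H(A) = H(0.43) = 0.9858 bits
H(B) = H(0.23) = 0.7780 bits

Distribution A (p=0.43) is closer to uniform (p=0.5), so it has higher entropy.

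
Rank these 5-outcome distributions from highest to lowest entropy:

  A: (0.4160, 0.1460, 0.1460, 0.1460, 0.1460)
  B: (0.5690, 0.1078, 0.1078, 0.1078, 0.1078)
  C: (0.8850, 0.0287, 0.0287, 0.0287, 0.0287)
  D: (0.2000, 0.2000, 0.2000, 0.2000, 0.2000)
D > A > B > C

Key insight: Entropy is maximized by uniform distributions and minimized by concentrated distributions.

Entropies:
  H(A) = 2.1475 bits
  H(B) = 1.8482 bits
  H(C) = 0.7448 bits
  H(D) = 2.3219 bits

Ranking: D > A > B > C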